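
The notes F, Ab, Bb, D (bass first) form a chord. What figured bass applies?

The notes F, Ab, Bb, D stack in thirds as Bb–D–F–Ab — a Bb dominant seventh chord. The bass F is the fifth, so this is second inversion: figured 4/3.

4/3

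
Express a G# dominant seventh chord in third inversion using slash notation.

G#7/F#

Third inversion of G# dominant seventh has the seventh (F#) in the bass. As a slash chord: G#7/F#.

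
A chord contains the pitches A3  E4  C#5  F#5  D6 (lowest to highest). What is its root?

The distinct letter names are A, E, C#, F#, D. Arranged as a stack of thirds they read D–F#–A–C#–E, so D is the root (a D major ninth chord).

D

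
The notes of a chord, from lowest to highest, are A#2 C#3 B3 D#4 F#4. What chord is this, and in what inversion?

Reducing to letter names: A#, C#, B, D#, F#. These stack in thirds as B–D#–F#–A#–C# — a B major ninth chord.
The lowest note is A#, the seventh of the chord, so this is third inversion.

B major ninth, third inversion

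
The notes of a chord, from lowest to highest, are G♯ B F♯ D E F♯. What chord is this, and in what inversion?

E dominant ninth, first inversion

The distinct note names are G#, B, F#, D, E. Stacked in thirds they read E–G#–B–D–F#, which is a dominant ninth chord on E.
With the third (G#) in the bass, the chord is in first inversion.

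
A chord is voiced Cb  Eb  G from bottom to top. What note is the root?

The distinct letter names are Cb, Eb, G. Arranged as a stack of thirds they read Cb–Eb–G, so Cb is the root (a Cb augmented triad).

Cb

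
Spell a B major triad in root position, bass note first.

The chord tones are B–D#–F#. With the root (B) lowest for root position: B, D#, F#.

B, D#, F#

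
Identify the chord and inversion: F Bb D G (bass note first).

The distinct note names are F, Bb, D, G. Stacked in thirds they read G–Bb–D–F, which is a minor seventh chord on G.
With the seventh (F) in the bass, the chord is in third inversion (figured bass 4/2).

G minor seventh, third inversion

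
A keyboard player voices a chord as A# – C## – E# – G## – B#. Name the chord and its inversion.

The distinct note names are A#, C##, E#, G##, B#. Stacked in thirds they read A#–C##–E#–G##–B#, which is a major ninth chord on A#.
With the root (A#) in the bass, the chord is in root position.

A# major ninth, root position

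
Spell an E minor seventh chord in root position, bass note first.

E, G, B, D

The chord tones are E–G–B–D. With the root (E) lowest for root position: E, G, B, D.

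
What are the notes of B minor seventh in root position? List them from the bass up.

B, D, F#, A

Spelling B minor seventh: B–D–F#–A. In root position the root is bass, giving B, D, F#, A from the bottom.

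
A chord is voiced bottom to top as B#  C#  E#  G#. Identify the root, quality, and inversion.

C# major seventh, third inversion

The distinct note names are B#, C#, E#, G#. Stacked in thirds they read C#–E#–G#–B#, which is a major seventh chord on C#.
B# is the seventh of C# major seventh; seventh in the bass means third inversion (figured bass 4/2).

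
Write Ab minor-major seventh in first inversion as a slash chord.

Abm(maj7)/Cb

First inversion of Ab minor-major seventh has the third (Cb) in the bass. As a slash chord: Abm(maj7)/Cb.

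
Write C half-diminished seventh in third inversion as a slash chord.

Cø7/Bb

Third inversion of C half-diminished seventh has the seventh (Bb) in the bass. As a slash chord: Cø7/Bb.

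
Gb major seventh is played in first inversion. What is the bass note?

Gb major seventh is Gb–Bb–Db–F. First inversion places the third in the bass: Bb.

Bb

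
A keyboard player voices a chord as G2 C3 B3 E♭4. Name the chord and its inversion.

C minor-major seventh, second inversion

The distinct note names are G, C, B, Eb. Stacked in thirds they read C–Eb–G–B, which is a minor-major seventh chord on C.
The lowest note is G, the fifth of the chord, so this is second inversion (figured bass 4/3).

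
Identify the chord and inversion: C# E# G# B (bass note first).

C# dominant seventh, root position

The distinct note names are C#, E#, G#, B. Stacked in thirds they read C#–E#–G#–B, which is a dominant seventh chord on C#.
With the root (C#) in the bass, the chord is in root position (figured bass 7).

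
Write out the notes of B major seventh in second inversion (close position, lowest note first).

B major seventh is B–D#–F#–A#. Second inversion puts the fifth (F#) in the bass, with the remaining tones above: F#, A#, B, D#.

F#, A#, B, D#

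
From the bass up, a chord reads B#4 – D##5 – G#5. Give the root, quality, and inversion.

G# augmented, first inversion

Reducing to letter names: B#, D##, G#. These stack in thirds as G#–B#–D## — a G# augmented triad.
The lowest note is B#, the third of the chord, so this is first inversion (figured bass 6).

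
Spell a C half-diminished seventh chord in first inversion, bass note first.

The chord tones are C–Eb–Gb–Bb. With the third (Eb) lowest for first inversion: Eb, Gb, Bb, C.

Eb, Gb, Bb, C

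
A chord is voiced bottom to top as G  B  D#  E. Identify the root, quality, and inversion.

The pitch classes G, B, D#, E arrange in thirds as E–G–B–D#: an E minor-major seventh chord.
With the third (G) in the bass, the chord is in first inversion (figured bass 6/5).

E minor-major seventh, first inversion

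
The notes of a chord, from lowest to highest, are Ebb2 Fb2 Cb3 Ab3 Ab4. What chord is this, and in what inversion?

Fb dominant seventh, third inversion

Reducing to letter names: Ebb, Fb, Cb, Ab. These stack in thirds as Fb–Ab–Cb–Ebb — an Fb dominant seventh chord.
With the seventh (Ebb) in the bass, the chord is in third inversion (figured bass 4/2).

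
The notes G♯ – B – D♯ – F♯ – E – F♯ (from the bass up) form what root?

E

G#, B, D#, F#, E are the tones of an E major ninth chord (E–G#–B–D#–F#), making E the root.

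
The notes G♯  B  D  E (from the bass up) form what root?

The distinct letter names are G#, B, D, E. Arranged as a stack of thirds they read E–G#–B–D, so E is the root (an E dominant seventh chord).

E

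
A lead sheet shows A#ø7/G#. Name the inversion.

A#ø7/G# means A# half-diminished seventh with G# in the bass. G# is the seventh of A# half-diminished seventh (A#–C#–E–G#), so this is third inversion.

third inversion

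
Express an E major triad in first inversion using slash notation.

First inversion of E major has the third (G#) in the bass. As a slash chord: E/G#.

E/G#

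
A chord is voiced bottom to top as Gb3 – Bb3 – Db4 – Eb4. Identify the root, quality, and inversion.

The pitch classes Gb, Bb, Db, Eb arrange in thirds as Eb–Gb–Bb–Db: an Eb minor seventh chord.
With the third (Gb) in the bass, the chord is in first inversion (figured bass 6/5).

Eb minor seventh, first inversion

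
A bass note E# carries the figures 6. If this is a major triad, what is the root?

The figures 6 mean the third of the chord is in the bass. If E# is the third of a major triad, the root is C# (chord tones C#–E#–G#).

C#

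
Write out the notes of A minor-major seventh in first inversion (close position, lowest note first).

C, E, G#, A

A minor-major seventh is A–C–E–G#. First inversion puts the third (C) in the bass, with the remaining tones above: C, E, G#, A.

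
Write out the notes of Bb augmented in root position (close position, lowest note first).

Spelling Bb augmented: Bb–D–F#. In root position the root is bass, giving Bb, D, F# from the bottom.

Bb, D, F#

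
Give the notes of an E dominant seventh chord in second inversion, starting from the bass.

Spelling E dominant seventh: E–G#–B–D. In second inversion the fifth is bass, giving B, D, E, G# from the bottom.

B, D, E, G#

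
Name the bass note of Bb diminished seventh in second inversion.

Bb diminished seventh is Bb–Db–Fb–Abb. Second inversion places the fifth in the bass: Fb.

Fb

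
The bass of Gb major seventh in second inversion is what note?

Db

The fifth of Gb major seventh (Gb–Bb–Db–F) is Db; that is the bass in second inversion.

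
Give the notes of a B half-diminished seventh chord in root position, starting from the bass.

Spelling B half-diminished seventh: B–D–F–A. In root position the root is bass, giving B, D, F, A from the bottom.

B, D, F, A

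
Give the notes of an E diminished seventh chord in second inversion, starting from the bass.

Bb, Db, E, G

E diminished seventh is E–G–Bb–Db. Second inversion puts the fifth (Bb) in the bass, with the remaining tones above: Bb, Db, E, G.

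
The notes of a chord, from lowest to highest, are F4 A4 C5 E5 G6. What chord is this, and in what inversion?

The distinct note names are F, A, C, E, G. Stacked in thirds they read F–A–C–E–G, which is a major ninth chord on F.
With the root (F) in the bass, the chord is in root position.

F major ninth, root position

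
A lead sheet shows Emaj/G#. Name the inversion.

Emaj/G# means E major with G# in the bass. G# is the third of E major (E–G#–B), so this is first inversion.

first inversion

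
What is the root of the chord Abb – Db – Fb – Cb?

Db

Abb, Db, Fb, Cb are the tones of a Db half-diminished seventh chord (Db–Fb–Abb–Cb), making Db the root.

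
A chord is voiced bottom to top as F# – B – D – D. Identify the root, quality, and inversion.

B minor, second inversion

The distinct note names are F#, B, D. Stacked in thirds they read B–D–F#, which is a minor triad on B.
The lowest note is F#, the fifth of the chord, so this is second inversion (figured bass 6/4).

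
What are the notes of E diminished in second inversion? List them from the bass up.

Bb, E, G

Spelling E diminished: E–G–Bb. In second inversion the fifth is bass, giving Bb, E, G from the bottom.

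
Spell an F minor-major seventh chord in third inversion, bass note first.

The chord tones are F–Ab–C–E. With the seventh (E) lowest for third inversion: E, F, Ab, C.

E, F, Ab, C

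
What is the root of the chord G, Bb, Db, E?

E

G, Bb, Db, E are the tones of an E diminished seventh chord (E–G–Bb–Db), making E the root.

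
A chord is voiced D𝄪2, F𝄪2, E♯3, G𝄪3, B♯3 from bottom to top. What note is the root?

E#

The distinct letter names are D##, F##, E#, G##, B#. Arranged as a stack of thirds they read E#–G##–B#–D##–F##, so E# is the root (an E# major ninth chord).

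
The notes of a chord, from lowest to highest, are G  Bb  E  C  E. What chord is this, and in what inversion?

C dominant seventh, second inversion

The pitch classes G, Bb, E, C arrange in thirds as C–E–G–Bb: a C dominant seventh chord.
The lowest note is G, the fifth of the chord, so this is second inversion (figured bass 4/3).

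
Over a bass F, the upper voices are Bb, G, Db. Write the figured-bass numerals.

4/2

The notes F, Bb, G, Db stack in thirds as G–Bb–Db–F — a G half-diminished seventh chord. The bass F is the seventh, so this is third inversion: figured 4/2.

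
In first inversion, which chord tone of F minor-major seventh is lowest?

F minor-major seventh is F–Ab–C–E. First inversion places the third in the bass: Ab.

Ab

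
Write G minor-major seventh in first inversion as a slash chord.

Gm(maj7)/Bb

First inversion of G minor-major seventh has the third (Bb) in the bass. As a slash chord: Gm(maj7)/Bb.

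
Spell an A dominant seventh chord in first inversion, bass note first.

A dominant seventh is A–C#–E–G. First inversion puts the third (C#) in the bass, with the remaining tones above: C#, E, G, A.

C#, E, G, A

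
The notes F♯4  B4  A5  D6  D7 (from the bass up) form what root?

The distinct letter names are F#, B, A, D. Arranged as a stack of thirds they read B–D–F#–A, so B is the root (a B minor seventh chord).

B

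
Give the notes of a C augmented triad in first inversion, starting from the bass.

E, G#, C

Spelling C augmented: C–E–G#. In first inversion the third is bass, giving E, G#, C from the bottom.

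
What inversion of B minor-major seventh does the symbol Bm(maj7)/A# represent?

third inversion

Bm(maj7)/A# means B minor-major seventh with A# in the bass. A# is the seventh of B minor-major seventh (B–D–F#–A#), so this is third inversion.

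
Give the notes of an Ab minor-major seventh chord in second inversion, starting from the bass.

Eb, G, Ab, Cb

Ab minor-major seventh is Ab–Cb–Eb–G. Second inversion puts the fifth (Eb) in the bass, with the remaining tones above: Eb, G, Ab, Cb.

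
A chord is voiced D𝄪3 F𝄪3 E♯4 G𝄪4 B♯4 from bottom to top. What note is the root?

The distinct letter names are D##, F##, E#, G##, B#. Arranged as a stack of thirds they read E#–G##–B#–D##–F##, so E# is the root (an E# major ninth chord).

E#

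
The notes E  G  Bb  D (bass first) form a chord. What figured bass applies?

7

The notes E, G, Bb, D stack in thirds as E–G–Bb–D — an E half-diminished seventh chord. The bass E is the root, so this is root position: figured 7.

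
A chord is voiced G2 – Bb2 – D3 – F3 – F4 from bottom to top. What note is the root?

G

Reordering G, Bb, D, F into stacked thirds gives G–Bb–D–F; the bottom of that stack, G, is the root.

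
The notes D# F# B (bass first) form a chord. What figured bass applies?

The notes D#, F#, B stack in thirds as B–D#–F# — a B major triad. The bass D# is the third, so this is first inversion: figured 6.

6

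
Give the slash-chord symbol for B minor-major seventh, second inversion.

Second inversion of B minor-major seventh has the fifth (F#) in the bass. As a slash chord: Bm(maj7)/F#.

Bm(maj7)/F#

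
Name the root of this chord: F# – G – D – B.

G

Reordering F#, G, D, B into stacked thirds gives G–B–D–F#; the bottom of that stack, G, is the root.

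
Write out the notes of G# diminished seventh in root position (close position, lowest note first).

G# diminished seventh is G#–B–D–F. Root position puts the root (G#) in the bass, with the remaining tones above: G#, B, D, F.

G#, B, D, F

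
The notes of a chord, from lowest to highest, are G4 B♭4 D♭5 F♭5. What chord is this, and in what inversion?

The distinct note names are G, Bb, Db, Fb. Stacked in thirds they read G–Bb–Db–Fb, which is a diminished seventh chord on G.
G is the root of G diminished seventh; root in the bass means root position (figured bass 7).

G diminished seventh, root position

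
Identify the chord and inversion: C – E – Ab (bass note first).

The distinct note names are C, E, Ab. Stacked in thirds they read Ab–C–E, which is an augmented triad on Ab.
The lowest note is C, the third of the chord, so this is first inversion (figured bass 6).

Ab augmented, first inversion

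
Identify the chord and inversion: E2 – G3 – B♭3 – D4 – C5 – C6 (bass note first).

C dominant ninth, first inversion

Reducing to letter names: E, G, Bb, D, C. These stack in thirds as C–E–G–Bb–D — a C dominant ninth chord.
The lowest note is E, the third of the chord, so this is first inversion.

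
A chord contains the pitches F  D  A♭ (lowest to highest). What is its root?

Reordering F, D, Ab into stacked thirds gives D–F–Ab; the bottom of that stack, D, is the root.

D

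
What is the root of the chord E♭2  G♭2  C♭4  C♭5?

Cb

The distinct letter names are Eb, Gb, Cb. Arranged as a stack of thirds they read Cb–Eb–Gb, so Cb is the root (a Cb major triad).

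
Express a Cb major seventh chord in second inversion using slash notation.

Second inversion of Cb major seventh has the fifth (Gb) in the bass. As a slash chord: Cbmaj7/Gb.

Cbmaj7/Gb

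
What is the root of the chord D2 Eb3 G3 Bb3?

Eb

The distinct letter names are D, Eb, G, Bb. Arranged as a stack of thirds they read Eb–G–Bb–D, so Eb is the root (an Eb major seventh chord).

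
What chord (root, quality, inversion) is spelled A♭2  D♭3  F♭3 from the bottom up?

Reducing to letter names: Ab, Db, Fb. These stack in thirds as Db–Fb–Ab — a Db minor triad.
Ab is the fifth of Db minor; fifth in the bass means second inversion (figured bass 6/4).

Db minor, second inversion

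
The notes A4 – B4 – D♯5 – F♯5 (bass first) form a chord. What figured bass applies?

4/2

The notes A, B, D#, F# stack in thirds as B–D#–F#–A — a B dominant seventh chord. The bass A is the seventh, so this is third inversion: figured 4/2.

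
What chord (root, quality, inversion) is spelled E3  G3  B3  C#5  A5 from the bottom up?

A dominant ninth, second inversion

The pitch classes E, G, B, C#, A arrange in thirds as A–C#–E–G–B: an A dominant ninth chord.
E is the fifth of A dominant ninth; fifth in the bass means second inversion.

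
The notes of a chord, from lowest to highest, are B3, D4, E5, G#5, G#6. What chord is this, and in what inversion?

The pitch classes B, D, E, G# arrange in thirds as E–G#–B–D: an E dominant seventh chord.
The lowest note is B, the fifth of the chord, so this is second inversion (figured bass 4/3).

E dominant seventh, second inversion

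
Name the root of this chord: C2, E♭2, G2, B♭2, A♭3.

Ab

C, Eb, G, Bb, Ab are the tones of an Ab major ninth chord (Ab–C–Eb–G–Bb), making Ab the root.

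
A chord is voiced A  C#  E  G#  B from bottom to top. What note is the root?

Reordering A, C#, E, G#, B into stacked thirds gives A–C#–E–G#–B; the bottom of that stack, A, is the root.

A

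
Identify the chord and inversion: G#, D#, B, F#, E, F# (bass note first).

Reducing to letter names: G#, D#, B, F#, E. These stack in thirds as E–G#–B–D#–F# — an E major ninth chord.
The lowest note is G#, the third of the chord, so this is first inversion.

E major ninth, first inversion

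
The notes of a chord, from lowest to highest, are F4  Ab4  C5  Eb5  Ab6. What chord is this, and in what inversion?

The distinct note names are F, Ab, C, Eb. Stacked in thirds they read F–Ab–C–Eb, which is a minor seventh chord on F.
F is the root of F minor seventh; root in the bass means root position (figured bass 7).

F minor seventh, root position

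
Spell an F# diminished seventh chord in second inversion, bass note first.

C, Eb, F#, A

Spelling F# diminished seventh: F#–A–C–Eb. In second inversion the fifth is bass, giving C, Eb, F#, A from the bottom.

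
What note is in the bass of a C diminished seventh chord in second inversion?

Gb

In second inversion the fifth is lowest. For C diminished seventh (C–Eb–Gb–Bbb) that is Gb.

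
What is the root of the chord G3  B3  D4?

G

G, B, D are the tones of a G major triad (G–B–D), making G the root.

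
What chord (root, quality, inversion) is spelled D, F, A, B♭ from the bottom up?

Bb major seventh, first inversion

Reducing to letter names: D, F, A, Bb. These stack in thirds as Bb–D–F–A — a Bb major seventh chord.
The lowest note is D, the third of the chord, so this is first inversion (figured bass 6/5).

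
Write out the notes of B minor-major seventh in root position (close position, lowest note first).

Spelling B minor-major seventh: B–D–F#–A#. In root position the root is bass, giving B, D, F#, A# from the bottom.

B, D, F#, A#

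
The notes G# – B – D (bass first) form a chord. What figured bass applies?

The notes G#, B, D stack in thirds as G#–B–D — a G# diminished triad. The bass G# is the root, so this is root position: figured 5/3.

5/3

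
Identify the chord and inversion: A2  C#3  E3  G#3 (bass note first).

A major seventh, root position

Reducing to letter names: A, C#, E, G#. These stack in thirds as A–C#–E–G# — an A major seventh chord.
A is the root of A major seventh; root in the bass means root position (figured bass 7).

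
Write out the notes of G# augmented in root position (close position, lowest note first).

Spelling G# augmented: G#–B#–D##. In root position the root is bass, giving G#, B#, D## from the bottom.

G#, B#, D##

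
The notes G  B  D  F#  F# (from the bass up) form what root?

G

Reordering G, B, D, F# into stacked thirds gives G–B–D–F#; the bottom of that stack, G, is the root.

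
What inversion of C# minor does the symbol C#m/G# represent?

C#m/G# means C# minor with G# in the bass. G# is the fifth of C# minor (C#–E–G#), so this is second inversion.

second inversion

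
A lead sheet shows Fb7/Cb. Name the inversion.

second inversion

Fb7/Cb means Fb dominant seventh with Cb in the bass. Cb is the fifth of Fb dominant seventh (Fb–Ab–Cb–Ebb), so this is second inversion.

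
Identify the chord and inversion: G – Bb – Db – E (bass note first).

The distinct note names are G, Bb, Db, E. Stacked in thirds they read E–G–Bb–Db, which is a diminished seventh chord on E.
G is the third of E diminished seventh; third in the bass means first inversion (figured bass 6/5).

E diminished seventh, first inversion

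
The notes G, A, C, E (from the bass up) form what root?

A

G, A, C, E are the tones of an A minor seventh chord (A–C–E–G), making A the root.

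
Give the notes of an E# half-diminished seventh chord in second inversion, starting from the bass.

B, D#, E#, G#

E# half-diminished seventh is E#–G#–B–D#. Second inversion puts the fifth (B) in the bass, with the remaining tones above: B, D#, E#, G#.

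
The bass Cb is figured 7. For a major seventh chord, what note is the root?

Cb

The figures 7 mean the root of the chord is in the bass. If Cb is the root of a major seventh chord, the root is Cb (chord tones Cb–Eb–Gb–Bb).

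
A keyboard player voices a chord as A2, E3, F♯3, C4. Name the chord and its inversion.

The pitch classes A, E, F#, C arrange in thirds as F#–A–C–E: an F# half-diminished seventh chord.
The lowest note is A, the third of the chord, so this is first inversion (figured bass 6/5).

F# half-diminished seventh, first inversion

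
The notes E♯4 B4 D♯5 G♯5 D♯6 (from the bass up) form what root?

E#

Reordering E#, B, D#, G# into stacked thirds gives E#–G#–B–D#; the bottom of that stack, E#, is the root.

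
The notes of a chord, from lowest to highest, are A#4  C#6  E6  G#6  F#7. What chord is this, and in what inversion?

The distinct note names are A#, C#, E, G#, F#. Stacked in thirds they read F#–A#–C#–E–G#, which is a dominant ninth chord on F#.
The lowest note is A#, the third of the chord, so this is first inversion.

F# dominant ninth, first inversion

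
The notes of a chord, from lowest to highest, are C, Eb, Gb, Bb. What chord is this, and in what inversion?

C half-diminished seventh, root position

The distinct note names are C, Eb, Gb, Bb. Stacked in thirds they read C–Eb–Gb–Bb, which is a half-diminished seventh chord on C.
C is the root of C half-diminished seventh; root in the bass means root position (figured bass 7).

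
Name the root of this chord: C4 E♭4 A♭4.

Ab

C, Eb, Ab are the tones of an Ab major triad (Ab–C–Eb), making Ab the root.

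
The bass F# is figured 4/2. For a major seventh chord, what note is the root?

G

The figures 4/2 mean the seventh of the chord is in the bass. If F# is the seventh of a major seventh chord, the root is G (chord tones G–B–D–F#).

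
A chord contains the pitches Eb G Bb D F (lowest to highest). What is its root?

Reordering Eb, G, Bb, D, F into stacked thirds gives Eb–G–Bb–D–F; the bottom of that stack, Eb, is the root.

Eb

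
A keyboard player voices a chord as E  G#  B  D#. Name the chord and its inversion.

The distinct note names are E, G#, B, D#. Stacked in thirds they read E–G#–B–D#, which is a major seventh chord on E.
E is the root of E major seventh; root in the bass means root position (figured bass 7).

E major seventh, root position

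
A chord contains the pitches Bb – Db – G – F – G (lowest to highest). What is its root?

G

Reordering Bb, Db, G, F into stacked thirds gives G–Bb–Db–F; the bottom of that stack, G, is the root.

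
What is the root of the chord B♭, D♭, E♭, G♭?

Reordering Bb, Db, Eb, Gb into stacked thirds gives Eb–Gb–Bb–Db; the bottom of that stack, Eb, is the root.

Eb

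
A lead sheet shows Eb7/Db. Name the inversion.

Eb7/Db means Eb dominant seventh with Db in the bass. Db is the seventh of Eb dominant seventh (Eb–G–Bb–Db), so this is third inversion.

third inversion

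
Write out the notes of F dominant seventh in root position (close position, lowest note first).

F dominant seventh is F–A–C–Eb. Root position puts the root (F) in the bass, with the remaining tones above: F, A, C, Eb.

F, A, C, Eb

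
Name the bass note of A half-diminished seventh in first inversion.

The third of A half-diminished seventh (A–C–Eb–G) is C; that is the bass in first inversion.

C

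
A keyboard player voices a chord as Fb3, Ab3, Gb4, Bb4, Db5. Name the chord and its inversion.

The distinct note names are Fb, Ab, Gb, Bb, Db. Stacked in thirds they read Gb–Bb–Db–Fb–Ab, which is a dominant ninth chord on Gb.
With the seventh (Fb) in the bass, the chord is in third inversion.

Gb dominant ninth, third inversion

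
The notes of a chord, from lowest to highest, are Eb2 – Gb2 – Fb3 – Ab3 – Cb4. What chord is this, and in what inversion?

The pitch classes Eb, Gb, Fb, Ab, Cb arrange in thirds as Fb–Ab–Cb–Eb–Gb: an Fb major ninth chord.
Eb is the seventh of Fb major ninth; seventh in the bass means third inversion.

Fb major ninth, third inversion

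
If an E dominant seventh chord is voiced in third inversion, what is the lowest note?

E dominant seventh is E–G#–B–D. Third inversion places the seventh in the bass: D.

D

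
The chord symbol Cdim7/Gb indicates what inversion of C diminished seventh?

second inversion

Cdim7/Gb means C diminished seventh with Gb in the bass. Gb is the fifth of C diminished seventh (C–Eb–Gb–Bbb), so this is second inversion.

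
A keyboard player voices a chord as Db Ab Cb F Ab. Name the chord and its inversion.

Db dominant seventh, root position

Reducing to letter names: Db, Ab, Cb, F. These stack in thirds as Db–F–Ab–Cb — a Db dominant seventh chord.
The lowest note is Db, the root of the chord, so this is root position (figured bass 7).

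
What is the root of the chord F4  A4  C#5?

F, A, C# are the tones of an F augmented triad (F–A–C#), making F the root.

F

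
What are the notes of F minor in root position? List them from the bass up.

The chord tones are F–Ab–C. With the root (F) lowest for root position: F, Ab, C.

F, Ab, C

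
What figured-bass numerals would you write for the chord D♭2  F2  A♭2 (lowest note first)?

The notes Db, F, Ab stack in thirds as Db–F–Ab — a Db major triad. The bass Db is the root, so this is root position: figured 5/3.

5/3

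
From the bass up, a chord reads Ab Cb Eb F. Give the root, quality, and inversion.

F half-diminished seventh, first inversion

Reducing to letter names: Ab, Cb, Eb, F. These stack in thirds as F–Ab–Cb–Eb — an F half-diminished seventh chord.
Ab is the third of F half-diminished seventh; third in the bass means first inversion (figured bass 6/5).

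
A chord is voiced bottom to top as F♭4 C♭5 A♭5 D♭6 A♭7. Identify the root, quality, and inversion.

The pitch classes Fb, Cb, Ab, Db arrange in thirds as Db–Fb–Ab–Cb: a Db minor seventh chord.
Fb is the third of Db minor seventh; third in the bass means first inversion (figured bass 6/5).

Db minor seventh, first inversion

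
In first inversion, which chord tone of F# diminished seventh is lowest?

A

In first inversion the third is lowest. For F# diminished seventh (F#–A–C–Eb) that is A.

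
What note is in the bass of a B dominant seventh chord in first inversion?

D#

The third of B dominant seventh (B–D#–F#–A) is D#; that is the bass in first inversion.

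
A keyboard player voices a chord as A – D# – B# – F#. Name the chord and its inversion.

B# diminished seventh, third inversion

The pitch classes A, D#, B#, F# arrange in thirds as B#–D#–F#–A: a B# diminished seventh chord.
A is the seventh of B# diminished seventh; seventh in the bass means third inversion (figured bass 4/2).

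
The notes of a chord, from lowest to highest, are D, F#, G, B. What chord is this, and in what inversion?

Reducing to letter names: D, F#, G, B. These stack in thirds as G–B–D–F# — a G major seventh chord.
D is the fifth of G major seventh; fifth in the bass means second inversion (figured bass 4/3).

G major seventh, second inversion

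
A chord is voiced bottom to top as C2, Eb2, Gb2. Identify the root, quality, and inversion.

The pitch classes C, Eb, Gb arrange in thirds as C–Eb–Gb: a C diminished triad.
With the root (C) in the bass, the chord is in root position (figured bass 5/3).

C diminished, root position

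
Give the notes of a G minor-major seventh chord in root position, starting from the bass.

G, Bb, D, F#

The chord tones are G–Bb–D–F#. With the root (G) lowest for root position: G, Bb, D, F#.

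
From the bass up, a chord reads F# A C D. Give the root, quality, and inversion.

Reducing to letter names: F#, A, C, D. These stack in thirds as D–F#–A–C — a D dominant seventh chord.
With the third (F#) in the bass, the chord is in first inversion (figured bass 6/5).

D dominant seventh, first inversion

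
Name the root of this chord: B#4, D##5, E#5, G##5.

E#

Reordering B#, D##, E#, G## into stacked thirds gives E#–G##–B#–D##; the bottom of that stack, E#, is the root.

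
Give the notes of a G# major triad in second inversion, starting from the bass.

Spelling G# major: G#–B#–D#. In second inversion the fifth is bass, giving D#, G#, B# from the bottom.

D#, G#, B#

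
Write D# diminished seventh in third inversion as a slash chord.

D#dim7/C

Third inversion of D# diminished seventh has the seventh (C) in the bass. As a slash chord: D#dim7/C.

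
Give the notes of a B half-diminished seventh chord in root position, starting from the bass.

B, D, F, A

The chord tones are B–D–F–A. With the root (B) lowest for root position: B, D, F, A.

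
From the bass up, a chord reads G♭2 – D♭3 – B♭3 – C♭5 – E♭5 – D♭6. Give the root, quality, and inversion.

Cb major ninth, second inversion

The distinct note names are Gb, Db, Bb, Cb, Eb. Stacked in thirds they read Cb–Eb–Gb–Bb–Db, which is a major ninth chord on Cb.
Gb is the fifth of Cb major ninth; fifth in the bass means second inversion.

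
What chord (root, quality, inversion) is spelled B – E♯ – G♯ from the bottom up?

The distinct note names are B, E#, G#. Stacked in thirds they read E#–G#–B, which is a diminished triad on E#.
B is the fifth of E# diminished; fifth in the bass means second inversion (figured bass 6/4).

E# diminished, second inversion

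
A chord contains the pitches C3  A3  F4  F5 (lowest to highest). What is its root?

Reordering C, A, F into stacked thirds gives F–A–C; the bottom of that stack, F, is the root.

F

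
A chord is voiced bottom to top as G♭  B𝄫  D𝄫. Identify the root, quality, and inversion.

The pitch classes Gb, Bbb, Dbb arrange in thirds as Gb–Bbb–Dbb: a Gb diminished triad.
The lowest note is Gb, the root of the chord, so this is root position (figured bass 5/3).

Gb diminished, root position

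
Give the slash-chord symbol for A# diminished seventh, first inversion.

A#dim7/C#

First inversion of A# diminished seventh has the third (C#) in the bass. As a slash chord: A#dim7/C#.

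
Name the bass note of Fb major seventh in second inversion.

In second inversion the fifth is lowest. For Fb major seventh (Fb–Ab–Cb–Eb) that is Cb.

Cb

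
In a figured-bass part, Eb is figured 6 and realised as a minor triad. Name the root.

C

The figures 6 mean the third of the chord is in the bass. If Eb is the third of a minor triad, the root is C (chord tones C–Eb–G).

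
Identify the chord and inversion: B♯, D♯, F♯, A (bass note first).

The distinct note names are B#, D#, F#, A. Stacked in thirds they read B#–D#–F#–A, which is a diminished seventh chord on B#.
With the root (B#) in the bass, the chord is in root position (figured bass 7).

B# diminished seventh, root position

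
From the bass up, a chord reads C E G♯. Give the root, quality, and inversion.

The pitch classes C, E, G# arrange in thirds as C–E–G#: a C augmented triad.
C is the root of C augmented; root in the bass means root position (figured bass 5/3).

C augmented, root position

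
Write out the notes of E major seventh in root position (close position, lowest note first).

E, G#, B, D#

Spelling E major seventh: E–G#–B–D#. In root position the root is bass, giving E, G#, B, D# from the bottom.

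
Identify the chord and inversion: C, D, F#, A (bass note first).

The distinct note names are C, D, F#, A. Stacked in thirds they read D–F#–A–C, which is a dominant seventh chord on D.
C is the seventh of D dominant seventh; seventh in the bass means third inversion (figured bass 4/2).

D dominant seventh, third inversion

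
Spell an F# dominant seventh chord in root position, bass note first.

F# dominant seventh is F#–A#–C#–E. Root position puts the root (F#) in the bass, with the remaining tones above: F#, A#, C#, E.

F#, A#, C#, E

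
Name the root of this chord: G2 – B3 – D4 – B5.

G

Reordering G, B, D into stacked thirds gives G–B–D; the bottom of that stack, G, is the root.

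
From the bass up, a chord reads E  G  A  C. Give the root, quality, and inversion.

The distinct note names are E, G, A, C. Stacked in thirds they read A–C–E–G, which is a minor seventh chord on A.
With the fifth (E) in the bass, the chord is in second inversion (figured bass 4/3).

A minor seventh, second inversion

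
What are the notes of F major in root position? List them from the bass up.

F, A, C

The chord tones are F–A–C. With the root (F) lowest for root position: F, A, C.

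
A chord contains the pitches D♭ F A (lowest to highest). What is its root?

Db

The distinct letter names are Db, F, A. Arranged as a stack of thirds they read Db–F–A, so Db is the root (a Db augmented triad).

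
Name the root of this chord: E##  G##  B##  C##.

C##

Reordering E##, G##, B##, C## into stacked thirds gives C##–E##–G##–B##; the bottom of that stack, C##, is the root.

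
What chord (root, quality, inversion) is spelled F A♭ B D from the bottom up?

B diminished seventh, second inversion

The distinct note names are F, Ab, B, D. Stacked in thirds they read B–D–F–Ab, which is a diminished seventh chord on B.
The lowest note is F, the fifth of the chord, so this is second inversion (figured bass 4/3).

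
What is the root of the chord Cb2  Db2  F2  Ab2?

Db

The distinct letter names are Cb, Db, F, Ab. Arranged as a stack of thirds they read Db–F–Ab–Cb, so Db is the root (a Db dominant seventh chord).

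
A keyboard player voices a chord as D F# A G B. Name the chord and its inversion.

The distinct note names are D, F#, A, G, B. Stacked in thirds they read G–B–D–F#–A, which is a major ninth chord on G.
D is the fifth of G major ninth; fifth in the bass means second inversion.

G major ninth, second inversion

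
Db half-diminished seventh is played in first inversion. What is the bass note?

Fb

In first inversion the third is lowest. For Db half-diminished seventh (Db–Fb–Abb–Cb) that is Fb.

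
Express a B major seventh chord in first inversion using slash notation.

First inversion of B major seventh has the third (D#) in the bass. As a slash chord: Bmaj7/D#.

Bmaj7/D#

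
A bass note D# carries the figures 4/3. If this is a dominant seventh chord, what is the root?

The figures 4/3 mean the fifth of the chord is in the bass. If D# is the fifth of a dominant seventh chord, the root is G# (chord tones G#–B#–D#–F#).

G#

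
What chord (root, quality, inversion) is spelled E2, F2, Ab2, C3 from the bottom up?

F minor-major seventh, third inversion

Reducing to letter names: E, F, Ab, C. These stack in thirds as F–Ab–C–E — an F minor-major seventh chord.
The lowest note is E, the seventh of the chord, so this is third inversion (figured bass 4/2).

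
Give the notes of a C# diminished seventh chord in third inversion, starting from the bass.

Bb, C#, E, G

The chord tones are C#–E–G–Bb. With the seventh (Bb) lowest for third inversion: Bb, C#, E, G.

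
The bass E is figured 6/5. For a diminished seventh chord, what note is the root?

The figures 6/5 mean the third of the chord is in the bass. If E is the third of a diminished seventh chord, the root is C# (chord tones C#–E–G–Bb).

C#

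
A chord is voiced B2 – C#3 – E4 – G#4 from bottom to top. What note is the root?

C#

B, C#, E, G# are the tones of a C# minor seventh chord (C#–E–G#–B), making C# the root.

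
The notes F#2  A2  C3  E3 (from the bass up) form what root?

F#

Reordering F#, A, C, E into stacked thirds gives F#–A–C–E; the bottom of that stack, F#, is the root.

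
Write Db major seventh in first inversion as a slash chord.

First inversion of Db major seventh has the third (F) in the bass. As a slash chord: Dbmaj7/F.

Dbmaj7/F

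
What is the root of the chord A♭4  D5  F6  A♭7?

D

The distinct letter names are Ab, D, F. Arranged as a stack of thirds they read D–F–Ab, so D is the root (a D diminished triad).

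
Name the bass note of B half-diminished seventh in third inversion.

In third inversion the seventh is lowest. For B half-diminished seventh (B–D–F–A) that is A.

A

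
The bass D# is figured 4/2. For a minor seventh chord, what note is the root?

E#

The figures 4/2 mean the seventh of the chord is in the bass. If D# is the seventh of a minor seventh chord, the root is E# (chord tones E#–G#–B#–D#).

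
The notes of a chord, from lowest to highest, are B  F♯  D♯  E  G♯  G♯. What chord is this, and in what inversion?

E major ninth, second inversion

The pitch classes B, F#, D#, E, G# arrange in thirds as E–G#–B–D#–F#: an E major ninth chord.
B is the fifth of E major ninth; fifth in the bass means second inversion.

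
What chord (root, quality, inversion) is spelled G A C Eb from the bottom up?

Reducing to letter names: G, A, C, Eb. These stack in thirds as A–C–Eb–G — an A half-diminished seventh chord.
With the seventh (G) in the bass, the chord is in third inversion (figured bass 4/2).

A half-diminished seventh, third inversion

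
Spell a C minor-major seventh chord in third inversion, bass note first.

C minor-major seventh is C–Eb–G–B. Third inversion puts the seventh (B) in the bass, with the remaining tones above: B, C, Eb, G.

B, C, Eb, G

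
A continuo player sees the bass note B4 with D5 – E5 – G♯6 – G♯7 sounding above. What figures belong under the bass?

The notes B, D, E, G# stack in thirds as E–G#–B–D — an E dominant seventh chord. The bass B is the fifth, so this is second inversion: figured 4/3.

4/3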